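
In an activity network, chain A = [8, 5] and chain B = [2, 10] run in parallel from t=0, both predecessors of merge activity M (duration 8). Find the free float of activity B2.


ES(B2) = sum of predecessors on chain B = 2
EF(B2) = ES + duration = 2 + 10 = 12
Successor of B2 is M. ES(M) = max(sum(A), sum(B)) = max(13, 12) = 13
Free float = ES(successor) - EF(current) = 13 - 12 = 1

1


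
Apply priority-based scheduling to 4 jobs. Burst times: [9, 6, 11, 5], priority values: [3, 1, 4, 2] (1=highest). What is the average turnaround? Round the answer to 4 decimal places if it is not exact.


Sort by priority (ascending = highest first):
Order: [(1, 6), (2, 5), (3, 9), (4, 11)]
Completion times:
  Priority 1, burst=6, C=6
  Priority 2, burst=5, C=11
  Priority 3, burst=9, C=20
  Priority 4, burst=11, C=31
Average turnaround = 68/4 = 17.0

17.0


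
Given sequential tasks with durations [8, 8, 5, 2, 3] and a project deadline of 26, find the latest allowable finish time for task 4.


LF(activity 4) = deadline - sum of successor durations
Successors: activities 5 through 5 with durations [3]
Sum of successor durations = 3
LF = 26 - 3 = 23

23


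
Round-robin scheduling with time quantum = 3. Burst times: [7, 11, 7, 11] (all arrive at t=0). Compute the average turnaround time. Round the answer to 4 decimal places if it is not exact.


Time quantum = 3
Execution trace:
  J1 runs 3 units, time = 3
  J2 runs 3 units, time = 6
  J3 runs 3 units, time = 9
  J4 runs 3 units, time = 12
  J1 runs 3 units, time = 15
  J2 runs 3 units, time = 18
  J3 runs 3 units, time = 21
  J4 runs 3 units, time = 24
  J1 runs 1 units, time = 25
  J2 runs 3 units, time = 28
  J3 runs 1 units, time = 29
  J4 runs 3 units, time = 32
  J2 runs 2 units, time = 34
  J4 runs 2 units, time = 36
Finish times: [25, 34, 29, 36]
Average turnaround = 124/4 = 31.0

31.0


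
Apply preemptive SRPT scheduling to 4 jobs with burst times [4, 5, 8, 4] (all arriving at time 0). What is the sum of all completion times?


Since all jobs arrive at t=0, SRPT equals SPT ordering.
SPT order: [4, 4, 5, 8]
Completion times:
  Job 1: p=4, C=4
  Job 2: p=4, C=8
  Job 3: p=5, C=13
  Job 4: p=8, C=21
Total completion time = 4 + 8 + 13 + 21 = 46

46


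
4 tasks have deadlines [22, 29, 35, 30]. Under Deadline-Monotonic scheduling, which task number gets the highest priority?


Sort tasks by relative deadline (ascending):
  Task 1: deadline = 22
  Task 2: deadline = 29
  Task 4: deadline = 30
  Task 3: deadline = 35
Priority order (highest first): [1, 2, 4, 3]
Highest priority task = 1

1


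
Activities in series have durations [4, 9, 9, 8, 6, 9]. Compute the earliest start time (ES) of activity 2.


Activity 2 starts after activities 1 through 1 complete.
Predecessor durations: [4]
ES = 4 = 4

4


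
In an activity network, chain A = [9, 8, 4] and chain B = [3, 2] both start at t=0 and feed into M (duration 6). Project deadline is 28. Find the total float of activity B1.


Forward pass: ES(B1) = sum of predecessors on chain B = 0
EF = ES + duration = 0 + 3 = 3
Backward pass: LF(M) = deadline = 28; LS(M) = 28 - 6 = 22
LF(B1) = LS(M) - sum(successors on chain B) = 22 - 2 = 20
LS = LF - duration = 20 - 3 = 17
Total float = LS - ES = 17 - 0 = 17

17


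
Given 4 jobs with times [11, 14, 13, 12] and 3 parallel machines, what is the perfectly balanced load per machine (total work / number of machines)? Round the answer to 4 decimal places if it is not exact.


Total processing time = 11 + 14 + 13 + 12 = 50
Number of machines = 3
Ideal balanced load = 50 / 3 = 16.6667

16.6667


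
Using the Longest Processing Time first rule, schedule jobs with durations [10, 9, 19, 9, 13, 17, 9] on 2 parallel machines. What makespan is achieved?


Sort jobs in decreasing order (LPT): [19, 17, 13, 10, 9, 9, 9]
Assign each job to the least loaded machine:
  Machine 1: jobs [19, 10, 9, 9], load = 47
  Machine 2: jobs [17, 13, 9], load = 39
Makespan = max load = 47

47


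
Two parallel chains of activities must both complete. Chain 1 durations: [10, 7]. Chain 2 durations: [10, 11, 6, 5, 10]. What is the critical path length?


Path A total = 10 + 7 = 17
Path B total = 10 + 11 + 6 + 5 + 10 = 42
Critical path = longest path = max(17, 42) = 42

42


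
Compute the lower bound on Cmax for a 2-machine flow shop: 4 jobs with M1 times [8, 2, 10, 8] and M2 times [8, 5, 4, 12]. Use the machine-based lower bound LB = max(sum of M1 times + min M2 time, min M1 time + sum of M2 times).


LB1 = sum(M1 times) + min(M2 times) = 28 + 4 = 32
LB2 = min(M1 times) + sum(M2 times) = 2 + 29 = 31
Lower bound = max(LB1, LB2) = max(32, 31) = 32

32


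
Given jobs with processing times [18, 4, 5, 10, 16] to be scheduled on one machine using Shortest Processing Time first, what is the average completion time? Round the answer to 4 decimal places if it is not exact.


Sort jobs by processing time (SPT order): [4, 5, 10, 16, 18]
Compute completion times sequentially:
  Job 1: processing = 4, completes at 4
  Job 2: processing = 5, completes at 9
  Job 3: processing = 10, completes at 19
  Job 4: processing = 16, completes at 35
  Job 5: processing = 18, completes at 53
Sum of completion times = 120
Average completion time = 120/5 = 24.0

24.0


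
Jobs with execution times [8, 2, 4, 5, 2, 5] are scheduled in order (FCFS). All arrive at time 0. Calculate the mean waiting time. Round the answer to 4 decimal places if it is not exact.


FCFS order (as given): [8, 2, 4, 5, 2, 5]
Waiting times:
  Job 1: wait = 0
  Job 2: wait = 8
  Job 3: wait = 10
  Job 4: wait = 14
  Job 5: wait = 19
  Job 6: wait = 21
Sum of waiting times = 72
Average waiting time = 72/6 = 12.0

12.0


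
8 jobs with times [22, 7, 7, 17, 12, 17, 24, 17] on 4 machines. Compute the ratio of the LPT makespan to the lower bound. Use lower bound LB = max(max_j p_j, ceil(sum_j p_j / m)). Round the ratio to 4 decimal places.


LPT order: [24, 22, 17, 17, 17, 12, 7, 7]
Machine loads after assignment: [31, 29, 34, 29]
LPT makespan = 34
Lower bound = max(max_job, ceil(total/4)) = max(24, 31) = 31
Ratio = 34 / 31 = 1.0968

1.0968


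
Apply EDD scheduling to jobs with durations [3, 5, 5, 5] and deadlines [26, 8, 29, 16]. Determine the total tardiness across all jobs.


Sort by due date (EDD order): [(5, 8), (5, 16), (3, 26), (5, 29)]
Compute completion times and tardiness:
  Job 1: p=5, d=8, C=5, tardiness=max(0,5-8)=0
  Job 2: p=5, d=16, C=10, tardiness=max(0,10-16)=0
  Job 3: p=3, d=26, C=13, tardiness=max(0,13-26)=0
  Job 4: p=5, d=29, C=18, tardiness=max(0,18-29)=0
Total tardiness = 0

0


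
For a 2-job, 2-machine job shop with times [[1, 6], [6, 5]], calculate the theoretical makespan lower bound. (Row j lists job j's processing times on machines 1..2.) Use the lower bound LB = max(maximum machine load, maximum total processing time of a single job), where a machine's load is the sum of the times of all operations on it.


Machine loads:
  Machine 1: 1 + 6 = 7
  Machine 2: 6 + 5 = 11
Max machine load = 11
Job totals:
  Job 1: 7
  Job 2: 11
Max job total = 11
Lower bound = max(11, 11) = 11

11


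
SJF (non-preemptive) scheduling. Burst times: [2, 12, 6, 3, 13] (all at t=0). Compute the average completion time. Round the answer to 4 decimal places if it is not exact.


SJF order (ascending): [2, 3, 6, 12, 13]
Completion times:
  Job 1: burst=2, C=2
  Job 2: burst=3, C=5
  Job 3: burst=6, C=11
  Job 4: burst=12, C=23
  Job 5: burst=13, C=36
Average completion = 77/5 = 15.4

15.4


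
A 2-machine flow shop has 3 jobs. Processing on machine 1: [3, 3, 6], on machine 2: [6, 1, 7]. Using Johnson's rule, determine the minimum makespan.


Apply Johnson's rule:
  Group 1 (a <= b): [(1, 3, 6), (3, 6, 7)]
  Group 2 (a > b): [(2, 3, 1)]
Optimal job order: [1, 3, 2]
Schedule:
  Job 1: M1 done at 3, M2 done at 9
  Job 3: M1 done at 9, M2 done at 16
  Job 2: M1 done at 12, M2 done at 17
Makespan = 17

17


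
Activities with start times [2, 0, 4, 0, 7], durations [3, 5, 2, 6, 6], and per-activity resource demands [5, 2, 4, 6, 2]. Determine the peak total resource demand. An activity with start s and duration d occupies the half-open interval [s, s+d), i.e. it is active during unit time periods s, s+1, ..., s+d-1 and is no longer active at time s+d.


Each activity i is active on [start_i, start_i + duration_i).
Compute total resource usage per time slot:
  t=0: active resources = [2, 6], total = 8
  t=1: active resources = [2, 6], total = 8
  t=2: active resources = [5, 2, 6], total = 13
  t=3: active resources = [5, 2, 6], total = 13
  t=4: active resources = [5, 2, 4, 6], total = 17
  t=5: active resources = [4, 6], total = 10
  t=6: active resources = [], total = 0
  t=7: active resources = [2], total = 2
  t=8: active resources = [2], total = 2
  t=9: active resources = [2], total = 2
  t=10: active resources = [2], total = 2
  t=11: active resources = [2], total = 2
  t=12: active resources = [2], total = 2
Peak resource demand = 17

17


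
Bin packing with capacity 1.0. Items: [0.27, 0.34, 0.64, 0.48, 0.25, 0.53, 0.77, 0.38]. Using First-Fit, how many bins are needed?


Place items sequentially using First-Fit:
  Item 0.27 -> new Bin 1
  Item 0.34 -> Bin 1 (now 0.61)
  Item 0.64 -> new Bin 2
  Item 0.48 -> new Bin 3
  Item 0.25 -> Bin 1 (now 0.86)
  Item 0.53 -> new Bin 4
  Item 0.77 -> new Bin 5
  Item 0.38 -> Bin 3 (now 0.86)
Total bins used = 5

5


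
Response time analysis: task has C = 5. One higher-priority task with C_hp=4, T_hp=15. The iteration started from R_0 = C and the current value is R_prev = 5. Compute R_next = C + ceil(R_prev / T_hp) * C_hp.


R_next = C + ceil(R_prev / T_hp) * C_hp
ceil(5 / 15) = ceil(0.3333) = 1
Interference = 1 * 4 = 4
R_next = 5 + 4 = 9

9


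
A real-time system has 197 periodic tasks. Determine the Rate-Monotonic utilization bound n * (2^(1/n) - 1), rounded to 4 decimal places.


Compute 2^(1/197) = 1.0035247108
Subtract 1: 1.0035247108 - 1 = 0.0035247108
Multiply by n: 197 * 0.0035247108 = 0.6943680276
Round to 4 dp: 0.6944

0.6944


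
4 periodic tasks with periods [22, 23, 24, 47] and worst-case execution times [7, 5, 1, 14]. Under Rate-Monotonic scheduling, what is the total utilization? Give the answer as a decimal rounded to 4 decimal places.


Compute individual utilizations (exact fractions):
  Task 1: C/T = 7/22 (approx. 0.3182)
  Task 2: C/T = 5/23 (approx. 0.2174)
  Task 3: C/T = 1/24 (approx. 0.0417)
  Task 4: C/T = 14/47 (approx. 0.2979)
Total utilization U = 7/22 + 5/23 + 1/24 + 14/47 = 249743/285384
Rounded to 4 decimal places: U = 0.8751
RM (Liu & Layland) bound for 4 tasks = 0.756828; compare with U = 249743/285384 (approx. 0.875112)
bound < U <= 1, so the RM sufficient condition is not met (inconclusive; an exact test such as response-time analysis is needed).

0.8751


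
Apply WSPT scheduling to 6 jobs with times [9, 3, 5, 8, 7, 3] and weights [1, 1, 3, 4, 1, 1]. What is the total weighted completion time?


Compute p/w ratios and sort ascending (WSPT): [(5, 3), (8, 4), (3, 1), (3, 1), (7, 1), (9, 1)]
Compute weighted completion times:
  Job (p=5,w=3): C=5, w*C=3*5=15
  Job (p=8,w=4): C=13, w*C=4*13=52
  Job (p=3,w=1): C=16, w*C=1*16=16
  Job (p=3,w=1): C=19, w*C=1*19=19
  Job (p=7,w=1): C=26, w*C=1*26=26
  Job (p=9,w=1): C=35, w*C=1*35=35
Total weighted completion time = 163

163


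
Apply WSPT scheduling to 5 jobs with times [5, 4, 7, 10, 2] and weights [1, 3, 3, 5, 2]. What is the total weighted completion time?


Compute p/w ratios and sort ascending (WSPT): [(2, 2), (4, 3), (10, 5), (7, 3), (5, 1)]
Compute weighted completion times:
  Job (p=2,w=2): C=2, w*C=2*2=4
  Job (p=4,w=3): C=6, w*C=3*6=18
  Job (p=10,w=5): C=16, w*C=5*16=80
  Job (p=7,w=3): C=23, w*C=3*23=69
  Job (p=5,w=1): C=28, w*C=1*28=28
Total weighted completion time = 199

199


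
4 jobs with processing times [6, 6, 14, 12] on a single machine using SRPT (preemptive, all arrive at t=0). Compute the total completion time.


Since all jobs arrive at t=0, SRPT equals SPT ordering.
SPT order: [6, 6, 12, 14]
Completion times:
  Job 1: p=6, C=6
  Job 2: p=6, C=12
  Job 3: p=12, C=24
  Job 4: p=14, C=38
Total completion time = 6 + 12 + 24 + 38 = 80

80


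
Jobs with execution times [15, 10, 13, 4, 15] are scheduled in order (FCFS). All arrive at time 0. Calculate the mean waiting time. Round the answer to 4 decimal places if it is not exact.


FCFS order (as given): [15, 10, 13, 4, 15]
Waiting times:
  Job 1: wait = 0
  Job 2: wait = 15
  Job 3: wait = 25
  Job 4: wait = 38
  Job 5: wait = 42
Sum of waiting times = 120
Average waiting time = 120/5 = 24.0

24.0


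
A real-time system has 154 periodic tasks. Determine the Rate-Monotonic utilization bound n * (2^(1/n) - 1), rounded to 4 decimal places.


Compute 2^(1/154) = 1.0045111002
Subtract 1: 1.0045111002 - 1 = 0.0045111002
Multiply by n: 154 * 0.0045111002 = 0.6947094308
Round to 4 dp: 0.6947

0.6947


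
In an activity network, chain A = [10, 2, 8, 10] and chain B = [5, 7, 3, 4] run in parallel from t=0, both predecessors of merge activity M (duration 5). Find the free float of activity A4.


ES(A4) = sum of predecessors on chain A = 20
EF(A4) = ES + duration = 20 + 10 = 30
Successor of A4 is M. ES(M) = max(sum(A), sum(B)) = max(30, 19) = 30
Free float = ES(successor) - EF(current) = 30 - 30 = 0

0


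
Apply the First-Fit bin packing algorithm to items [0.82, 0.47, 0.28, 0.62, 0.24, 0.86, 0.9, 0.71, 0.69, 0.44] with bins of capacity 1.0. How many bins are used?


Place items sequentially using First-Fit:
  Item 0.82 -> new Bin 1
  Item 0.47 -> new Bin 2
  Item 0.28 -> Bin 2 (now 0.75)
  Item 0.62 -> new Bin 3
  Item 0.24 -> Bin 2 (now 0.99)
  Item 0.86 -> new Bin 4
  Item 0.9 -> new Bin 5
  Item 0.71 -> new Bin 6
  Item 0.69 -> new Bin 7
  Item 0.44 -> new Bin 8
Total bins used = 8

8


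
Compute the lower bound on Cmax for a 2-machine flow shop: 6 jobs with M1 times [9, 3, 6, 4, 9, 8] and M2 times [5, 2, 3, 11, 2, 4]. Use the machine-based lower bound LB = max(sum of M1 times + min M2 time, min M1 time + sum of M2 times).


LB1 = sum(M1 times) + min(M2 times) = 39 + 2 = 41
LB2 = min(M1 times) + sum(M2 times) = 3 + 27 = 30
Lower bound = max(LB1, LB2) = max(41, 30) = 41

41


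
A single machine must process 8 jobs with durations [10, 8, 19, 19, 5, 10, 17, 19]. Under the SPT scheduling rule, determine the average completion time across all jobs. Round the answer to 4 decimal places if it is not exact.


Sort jobs by processing time (SPT order): [5, 8, 10, 10, 17, 19, 19, 19]
Compute completion times sequentially:
  Job 1: processing = 5, completes at 5
  Job 2: processing = 8, completes at 13
  Job 3: processing = 10, completes at 23
  Job 4: processing = 10, completes at 33
  Job 5: processing = 17, completes at 50
  Job 6: processing = 19, completes at 69
  Job 7: processing = 19, completes at 88
  Job 8: processing = 19, completes at 107
Sum of completion times = 388
Average completion time = 388/8 = 48.5

48.5


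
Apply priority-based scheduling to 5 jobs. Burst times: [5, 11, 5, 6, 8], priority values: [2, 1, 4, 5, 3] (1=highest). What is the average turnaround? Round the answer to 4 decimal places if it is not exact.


Sort by priority (ascending = highest first):
Order: [(1, 11), (2, 5), (3, 8), (4, 5), (5, 6)]
Completion times:
  Priority 1, burst=11, C=11
  Priority 2, burst=5, C=16
  Priority 3, burst=8, C=24
  Priority 4, burst=5, C=29
  Priority 5, burst=6, C=35
Average turnaround = 115/5 = 23.0

23.0


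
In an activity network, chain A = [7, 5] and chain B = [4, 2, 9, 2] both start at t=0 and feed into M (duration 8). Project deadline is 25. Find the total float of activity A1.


Forward pass: ES(A1) = sum of predecessors on chain A = 0
EF = ES + duration = 0 + 7 = 7
Backward pass: LF(M) = deadline = 25; LS(M) = 25 - 8 = 17
LF(A1) = LS(M) - sum(successors on chain A) = 17 - 5 = 12
LS = LF - duration = 12 - 7 = 5
Total float = LS - ES = 5 - 0 = 5

5


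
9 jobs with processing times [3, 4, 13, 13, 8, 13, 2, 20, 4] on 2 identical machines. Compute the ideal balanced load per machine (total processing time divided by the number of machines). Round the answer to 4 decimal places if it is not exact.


Total processing time = 3 + 4 + 13 + 13 + 8 + 13 + 2 + 20 + 4 = 80
Number of machines = 2
Ideal balanced load = 80 / 2 = 40.0

40.0


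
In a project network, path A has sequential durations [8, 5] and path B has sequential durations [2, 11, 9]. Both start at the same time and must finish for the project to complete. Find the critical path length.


Path A total = 8 + 5 = 13
Path B total = 2 + 11 + 9 = 22
Critical path = longest path = max(13, 22) = 22

22


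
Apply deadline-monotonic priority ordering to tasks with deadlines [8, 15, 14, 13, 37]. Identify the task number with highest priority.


Sort tasks by relative deadline (ascending):
  Task 1: deadline = 8
  Task 4: deadline = 13
  Task 3: deadline = 14
  Task 2: deadline = 15
  Task 5: deadline = 37
Priority order (highest first): [1, 4, 3, 2, 5]
Highest priority task = 1

1


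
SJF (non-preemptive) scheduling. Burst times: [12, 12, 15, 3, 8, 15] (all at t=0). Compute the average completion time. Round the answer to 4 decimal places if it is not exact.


SJF order (ascending): [3, 8, 12, 12, 15, 15]
Completion times:
  Job 1: burst=3, C=3
  Job 2: burst=8, C=11
  Job 3: burst=12, C=23
  Job 4: burst=12, C=35
  Job 5: burst=15, C=50
  Job 6: burst=15, C=65
Average completion = 187/6 = 31.1667

31.1667


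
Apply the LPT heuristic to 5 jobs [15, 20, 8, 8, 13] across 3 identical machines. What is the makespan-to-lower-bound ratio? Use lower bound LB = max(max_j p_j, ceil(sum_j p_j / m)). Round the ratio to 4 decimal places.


LPT order: [20, 15, 13, 8, 8]
Machine loads after assignment: [20, 23, 21]
LPT makespan = 23
Lower bound = max(max_job, ceil(total/3)) = max(20, 22) = 22
Ratio = 23 / 22 = 1.0455

1.0455


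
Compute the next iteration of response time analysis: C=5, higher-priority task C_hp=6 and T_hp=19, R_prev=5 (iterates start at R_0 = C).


R_next = C + ceil(R_prev / T_hp) * C_hp
ceil(5 / 19) = ceil(0.2632) = 1
Interference = 1 * 6 = 6
R_next = 5 + 6 = 11

11


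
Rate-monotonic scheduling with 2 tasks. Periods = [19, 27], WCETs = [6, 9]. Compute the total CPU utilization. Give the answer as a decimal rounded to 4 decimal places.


Compute individual utilizations (exact fractions):
  Task 1: C/T = 6/19 (approx. 0.3158)
  Task 2: C/T = 9/27 = 1/3 (approx. 0.3333)
Total utilization U = 6/19 + 1/3 = 37/57
Rounded to 4 decimal places: U = 0.6491
RM (Liu & Layland) bound for 2 tasks = 0.828427; compare with U = 37/57 (approx. 0.649123)
U <= bound, so schedulable by RM sufficient condition.

0.6491


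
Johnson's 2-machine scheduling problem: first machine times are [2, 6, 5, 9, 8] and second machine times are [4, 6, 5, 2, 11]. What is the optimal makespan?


Apply Johnson's rule:
  Group 1 (a <= b): [(1, 2, 4), (3, 5, 5), (2, 6, 6), (5, 8, 11)]
  Group 2 (a > b): [(4, 9, 2)]
Optimal job order: [1, 3, 2, 5, 4]
Schedule:
  Job 1: M1 done at 2, M2 done at 6
  Job 3: M1 done at 7, M2 done at 12
  Job 2: M1 done at 13, M2 done at 19
  Job 5: M1 done at 21, M2 done at 32
  Job 4: M1 done at 30, M2 done at 34
Makespan = 34

34


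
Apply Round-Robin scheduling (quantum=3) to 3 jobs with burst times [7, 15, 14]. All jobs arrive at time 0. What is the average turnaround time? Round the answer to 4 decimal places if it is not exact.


Time quantum = 3
Execution trace:
  J1 runs 3 units, time = 3
  J2 runs 3 units, time = 6
  J3 runs 3 units, time = 9
  J1 runs 3 units, time = 12
  J2 runs 3 units, time = 15
  J3 runs 3 units, time = 18
  J1 runs 1 units, time = 19
  J2 runs 3 units, time = 22
  J3 runs 3 units, time = 25
  J2 runs 3 units, time = 28
  J3 runs 3 units, time = 31
  J2 runs 3 units, time = 34
  J3 runs 2 units, time = 36
Finish times: [19, 34, 36]
Average turnaround = 89/3 = 29.6667

29.6667


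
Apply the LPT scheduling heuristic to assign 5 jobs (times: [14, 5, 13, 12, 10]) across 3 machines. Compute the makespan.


Sort jobs in decreasing order (LPT): [14, 13, 12, 10, 5]
Assign each job to the least loaded machine:
  Machine 1: jobs [14], load = 14
  Machine 2: jobs [13, 5], load = 18
  Machine 3: jobs [12, 10], load = 22
Makespan = max load = 22

22


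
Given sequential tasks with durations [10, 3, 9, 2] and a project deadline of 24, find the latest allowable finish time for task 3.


LF(activity 3) = deadline - sum of successor durations
Successors: activities 4 through 4 with durations [2]
Sum of successor durations = 2
LF = 24 - 2 = 22

22


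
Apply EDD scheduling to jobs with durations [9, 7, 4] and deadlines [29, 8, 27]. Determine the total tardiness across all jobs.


Sort by due date (EDD order): [(7, 8), (4, 27), (9, 29)]
Compute completion times and tardiness:
  Job 1: p=7, d=8, C=7, tardiness=max(0,7-8)=0
  Job 2: p=4, d=27, C=11, tardiness=max(0,11-27)=0
  Job 3: p=9, d=29, C=20, tardiness=max(0,20-29)=0
Total tardiness = 0

0


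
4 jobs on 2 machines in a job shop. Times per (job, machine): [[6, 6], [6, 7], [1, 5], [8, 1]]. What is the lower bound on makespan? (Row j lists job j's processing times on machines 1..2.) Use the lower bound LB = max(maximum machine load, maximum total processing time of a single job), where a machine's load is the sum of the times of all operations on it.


Machine loads:
  Machine 1: 6 + 6 + 1 + 8 = 21
  Machine 2: 6 + 7 + 5 + 1 = 19
Max machine load = 21
Job totals:
  Job 1: 12
  Job 2: 13
  Job 3: 6
  Job 4: 9
Max job total = 13
Lower bound = max(21, 13) = 21

21


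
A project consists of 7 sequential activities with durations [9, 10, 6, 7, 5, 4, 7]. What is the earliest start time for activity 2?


Activity 2 starts after activities 1 through 1 complete.
Predecessor durations: [9]
ES = 9 = 9

9


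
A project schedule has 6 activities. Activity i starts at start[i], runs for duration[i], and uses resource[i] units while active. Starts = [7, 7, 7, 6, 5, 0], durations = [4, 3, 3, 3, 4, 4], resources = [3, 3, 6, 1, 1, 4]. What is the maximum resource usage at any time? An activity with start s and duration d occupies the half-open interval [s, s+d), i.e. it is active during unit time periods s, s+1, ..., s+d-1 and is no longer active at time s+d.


Each activity i is active on [start_i, start_i + duration_i).
Compute total resource usage per time slot:
  t=0: active resources = [4], total = 4
  t=1: active resources = [4], total = 4
  t=2: active resources = [4], total = 4
  t=3: active resources = [4], total = 4
  t=4: active resources = [], total = 0
  t=5: active resources = [1], total = 1
  t=6: active resources = [1, 1], total = 2
  t=7: active resources = [3, 3, 6, 1, 1], total = 14
  t=8: active resources = [3, 3, 6, 1, 1], total = 14
  t=9: active resources = [3, 3, 6], total = 12
  t=10: active resources = [3], total = 3
Peak resource demand = 14

14


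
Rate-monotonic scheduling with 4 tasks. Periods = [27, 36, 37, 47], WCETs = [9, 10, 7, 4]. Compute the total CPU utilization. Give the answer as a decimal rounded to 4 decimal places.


Compute individual utilizations (exact fractions):
  Task 1: C/T = 9/27 = 1/3 (approx. 0.3333)
  Task 2: C/T = 10/36 = 5/18 (approx. 0.2778)
  Task 3: C/T = 7/37 (approx. 0.1892)
  Task 4: C/T = 4/47 (approx. 0.0851)
Total utilization U = 1/3 + 5/18 + 7/37 + 4/47 = 27715/31302
Rounded to 4 decimal places: U = 0.8854
RM (Liu & Layland) bound for 4 tasks = 0.756828; compare with U = 27715/31302 (approx. 0.885407)
bound < U <= 1, so the RM sufficient condition is not met (inconclusive; an exact test such as response-time analysis is needed).

0.8854


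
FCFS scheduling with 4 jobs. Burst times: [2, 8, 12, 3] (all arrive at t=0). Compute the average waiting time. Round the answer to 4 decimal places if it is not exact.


FCFS order (as given): [2, 8, 12, 3]
Waiting times:
  Job 1: wait = 0
  Job 2: wait = 2
  Job 3: wait = 10
  Job 4: wait = 22
Sum of waiting times = 34
Average waiting time = 34/4 = 8.5

8.5


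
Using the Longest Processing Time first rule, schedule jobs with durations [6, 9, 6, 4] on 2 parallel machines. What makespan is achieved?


Sort jobs in decreasing order (LPT): [9, 6, 6, 4]
Assign each job to the least loaded machine:
  Machine 1: jobs [9, 4], load = 13
  Machine 2: jobs [6, 6], load = 12
Makespan = max load = 13

13


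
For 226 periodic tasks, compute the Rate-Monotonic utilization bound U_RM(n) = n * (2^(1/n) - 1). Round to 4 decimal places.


Compute 2^(1/226) = 1.0030717310
Subtract 1: 1.0030717310 - 1 = 0.0030717310
Multiply by n: 226 * 0.0030717310 = 0.6942112060
Round to 4 dp: 0.6942

0.6942


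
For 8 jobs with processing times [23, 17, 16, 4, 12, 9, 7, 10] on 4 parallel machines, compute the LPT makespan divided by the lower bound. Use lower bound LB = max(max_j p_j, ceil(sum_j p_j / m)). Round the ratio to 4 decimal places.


LPT order: [23, 17, 16, 12, 10, 9, 7, 4]
Machine loads after assignment: [23, 24, 25, 26]
LPT makespan = 26
Lower bound = max(max_job, ceil(total/4)) = max(23, 25) = 25
Ratio = 26 / 25 = 1.04

1.04


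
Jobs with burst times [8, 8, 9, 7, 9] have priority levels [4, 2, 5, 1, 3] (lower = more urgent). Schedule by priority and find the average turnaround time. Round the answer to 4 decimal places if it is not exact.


Sort by priority (ascending = highest first):
Order: [(1, 7), (2, 8), (3, 9), (4, 8), (5, 9)]
Completion times:
  Priority 1, burst=7, C=7
  Priority 2, burst=8, C=15
  Priority 3, burst=9, C=24
  Priority 4, burst=8, C=32
  Priority 5, burst=9, C=41
Average turnaround = 119/5 = 23.8

23.8


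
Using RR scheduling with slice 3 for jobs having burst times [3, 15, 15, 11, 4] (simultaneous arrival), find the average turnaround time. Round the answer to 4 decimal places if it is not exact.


Time quantum = 3
Execution trace:
  J1 runs 3 units, time = 3
  J2 runs 3 units, time = 6
  J3 runs 3 units, time = 9
  J4 runs 3 units, time = 12
  J5 runs 3 units, time = 15
  J2 runs 3 units, time = 18
  J3 runs 3 units, time = 21
  J4 runs 3 units, time = 24
  J5 runs 1 units, time = 25
  J2 runs 3 units, time = 28
  J3 runs 3 units, time = 31
  J4 runs 3 units, time = 34
  J2 runs 3 units, time = 37
  J3 runs 3 units, time = 40
  J4 runs 2 units, time = 42
  J2 runs 3 units, time = 45
  J3 runs 3 units, time = 48
Finish times: [3, 45, 48, 42, 25]
Average turnaround = 163/5 = 32.6

32.6


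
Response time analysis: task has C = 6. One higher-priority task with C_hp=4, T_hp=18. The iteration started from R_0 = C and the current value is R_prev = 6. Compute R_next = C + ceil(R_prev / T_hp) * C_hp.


R_next = C + ceil(R_prev / T_hp) * C_hp
ceil(6 / 18) = ceil(0.3333) = 1
Interference = 1 * 4 = 4
R_next = 6 + 4 = 10

10


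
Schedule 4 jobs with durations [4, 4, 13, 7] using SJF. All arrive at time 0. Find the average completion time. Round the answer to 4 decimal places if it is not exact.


SJF order (ascending): [4, 4, 7, 13]
Completion times:
  Job 1: burst=4, C=4
  Job 2: burst=4, C=8
  Job 3: burst=7, C=15
  Job 4: burst=13, C=28
Average completion = 55/4 = 13.75

13.75


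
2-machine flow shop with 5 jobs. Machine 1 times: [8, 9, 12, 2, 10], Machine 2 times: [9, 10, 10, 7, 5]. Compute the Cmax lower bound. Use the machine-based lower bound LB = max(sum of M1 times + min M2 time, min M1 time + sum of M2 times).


LB1 = sum(M1 times) + min(M2 times) = 41 + 5 = 46
LB2 = min(M1 times) + sum(M2 times) = 2 + 41 = 43
Lower bound = max(LB1, LB2) = max(46, 43) = 46

46


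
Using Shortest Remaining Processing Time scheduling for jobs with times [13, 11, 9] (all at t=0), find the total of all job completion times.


Since all jobs arrive at t=0, SRPT equals SPT ordering.
SPT order: [9, 11, 13]
Completion times:
  Job 1: p=9, C=9
  Job 2: p=11, C=20
  Job 3: p=13, C=33
Total completion time = 9 + 20 + 33 = 62

62


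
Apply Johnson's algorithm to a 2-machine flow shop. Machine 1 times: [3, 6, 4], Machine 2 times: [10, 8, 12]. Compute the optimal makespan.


Apply Johnson's rule:
  Group 1 (a <= b): [(1, 3, 10), (3, 4, 12), (2, 6, 8)]
  Group 2 (a > b): []
Optimal job order: [1, 3, 2]
Schedule:
  Job 1: M1 done at 3, M2 done at 13
  Job 3: M1 done at 7, M2 done at 25
  Job 2: M1 done at 13, M2 done at 33
Makespan = 33

33


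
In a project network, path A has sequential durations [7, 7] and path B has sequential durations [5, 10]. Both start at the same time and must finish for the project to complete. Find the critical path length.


Path A total = 7 + 7 = 14
Path B total = 5 + 10 = 15
Critical path = longest path = max(14, 15) = 15

15


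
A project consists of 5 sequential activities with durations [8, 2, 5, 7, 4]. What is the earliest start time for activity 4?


Activity 4 starts after activities 1 through 3 complete.
Predecessor durations: [8, 2, 5]
ES = 8 + 2 + 5 = 15

15


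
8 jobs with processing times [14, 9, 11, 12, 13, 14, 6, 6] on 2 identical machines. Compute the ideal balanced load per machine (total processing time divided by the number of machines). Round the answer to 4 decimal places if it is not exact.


Total processing time = 14 + 9 + 11 + 12 + 13 + 14 + 6 + 6 = 85
Number of machines = 2
Ideal balanced load = 85 / 2 = 42.5

42.5


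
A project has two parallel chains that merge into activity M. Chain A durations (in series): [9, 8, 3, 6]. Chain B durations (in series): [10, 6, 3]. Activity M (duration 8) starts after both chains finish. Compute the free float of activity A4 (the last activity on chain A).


ES(A4) = sum of predecessors on chain A = 20
EF(A4) = ES + duration = 20 + 6 = 26
Successor of A4 is M. ES(M) = max(sum(A), sum(B)) = max(26, 19) = 26
Free float = ES(successor) - EF(current) = 26 - 26 = 0

0


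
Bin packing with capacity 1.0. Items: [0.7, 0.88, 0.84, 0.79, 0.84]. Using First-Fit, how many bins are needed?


Place items sequentially using First-Fit:
  Item 0.7 -> new Bin 1
  Item 0.88 -> new Bin 2
  Item 0.84 -> new Bin 3
  Item 0.79 -> new Bin 4
  Item 0.84 -> new Bin 5
Total bins used = 5

5


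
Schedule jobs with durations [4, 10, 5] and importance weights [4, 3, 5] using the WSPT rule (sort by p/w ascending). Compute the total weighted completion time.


Compute p/w ratios and sort ascending (WSPT): [(4, 4), (5, 5), (10, 3)]
Compute weighted completion times:
  Job (p=4,w=4): C=4, w*C=4*4=16
  Job (p=5,w=5): C=9, w*C=5*9=45
  Job (p=10,w=3): C=19, w*C=3*19=57
Total weighted completion time = 118

118


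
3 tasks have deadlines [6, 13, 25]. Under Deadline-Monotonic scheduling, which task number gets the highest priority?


Sort tasks by relative deadline (ascending):
  Task 1: deadline = 6
  Task 2: deadline = 13
  Task 3: deadline = 25
Priority order (highest first): [1, 2, 3]
Highest priority task = 1

1


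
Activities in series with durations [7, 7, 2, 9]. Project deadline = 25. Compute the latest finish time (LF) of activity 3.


LF(activity 3) = deadline - sum of successor durations
Successors: activities 4 through 4 with durations [9]
Sum of successor durations = 9
LF = 25 - 9 = 16

16


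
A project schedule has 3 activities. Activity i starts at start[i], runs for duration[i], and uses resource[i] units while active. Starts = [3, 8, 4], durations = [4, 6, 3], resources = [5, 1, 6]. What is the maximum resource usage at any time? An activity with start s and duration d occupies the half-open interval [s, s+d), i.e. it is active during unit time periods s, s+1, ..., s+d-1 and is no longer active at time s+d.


Each activity i is active on [start_i, start_i + duration_i).
Compute total resource usage per time slot:
  t=0: active resources = [], total = 0
  t=1: active resources = [], total = 0
  t=2: active resources = [], total = 0
  t=3: active resources = [5], total = 5
  t=4: active resources = [5, 6], total = 11
  t=5: active resources = [5, 6], total = 11
  t=6: active resources = [5, 6], total = 11
  t=7: active resources = [], total = 0
  t=8: active resources = [1], total = 1
  t=9: active resources = [1], total = 1
  t=10: active resources = [1], total = 1
  t=11: active resources = [1], total = 1
  t=12: active resources = [1], total = 1
  t=13: active resources = [1], total = 1
Peak resource demand = 11

11


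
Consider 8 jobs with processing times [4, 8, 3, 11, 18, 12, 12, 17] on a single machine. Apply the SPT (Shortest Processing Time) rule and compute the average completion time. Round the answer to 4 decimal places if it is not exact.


Sort jobs by processing time (SPT order): [3, 4, 8, 11, 12, 12, 17, 18]
Compute completion times sequentially:
  Job 1: processing = 3, completes at 3
  Job 2: processing = 4, completes at 7
  Job 3: processing = 8, completes at 15
  Job 4: processing = 11, completes at 26
  Job 5: processing = 12, completes at 38
  Job 6: processing = 12, completes at 50
  Job 7: processing = 17, completes at 67
  Job 8: processing = 18, completes at 85
Sum of completion times = 291
Average completion time = 291/8 = 36.375

36.375


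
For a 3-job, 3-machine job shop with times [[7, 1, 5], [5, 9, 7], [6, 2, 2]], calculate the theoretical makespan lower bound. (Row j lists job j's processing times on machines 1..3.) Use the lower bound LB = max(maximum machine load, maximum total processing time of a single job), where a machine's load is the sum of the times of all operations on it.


Machine loads:
  Machine 1: 7 + 5 + 6 = 18
  Machine 2: 1 + 9 + 2 = 12
  Machine 3: 5 + 7 + 2 = 14
Max machine load = 18
Job totals:
  Job 1: 13
  Job 2: 21
  Job 3: 10
Max job total = 21
Lower bound = max(18, 21) = 21

21


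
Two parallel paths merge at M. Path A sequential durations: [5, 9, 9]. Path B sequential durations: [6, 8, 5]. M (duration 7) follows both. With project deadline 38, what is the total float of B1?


Forward pass: ES(B1) = sum of predecessors on chain B = 0
EF = ES + duration = 0 + 6 = 6
Backward pass: LF(M) = deadline = 38; LS(M) = 38 - 7 = 31
LF(B1) = LS(M) - sum(successors on chain B) = 31 - 13 = 18
LS = LF - duration = 18 - 6 = 12
Total float = LS - ES = 12 - 0 = 12

12


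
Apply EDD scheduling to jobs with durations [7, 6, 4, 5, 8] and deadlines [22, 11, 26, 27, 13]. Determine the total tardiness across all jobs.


Sort by due date (EDD order): [(6, 11), (8, 13), (7, 22), (4, 26), (5, 27)]
Compute completion times and tardiness:
  Job 1: p=6, d=11, C=6, tardiness=max(0,6-11)=0
  Job 2: p=8, d=13, C=14, tardiness=max(0,14-13)=1
  Job 3: p=7, d=22, C=21, tardiness=max(0,21-22)=0
  Job 4: p=4, d=26, C=25, tardiness=max(0,25-26)=0
  Job 5: p=5, d=27, C=30, tardiness=max(0,30-27)=3
Total tardiness = 4

4


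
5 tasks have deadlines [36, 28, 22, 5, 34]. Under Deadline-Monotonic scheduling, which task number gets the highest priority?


Sort tasks by relative deadline (ascending):
  Task 4: deadline = 5
  Task 3: deadline = 22
  Task 2: deadline = 28
  Task 5: deadline = 34
  Task 1: deadline = 36
Priority order (highest first): [4, 3, 2, 5, 1]
Highest priority task = 4

4


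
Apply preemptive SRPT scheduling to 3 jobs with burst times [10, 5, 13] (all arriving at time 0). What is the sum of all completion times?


Since all jobs arrive at t=0, SRPT equals SPT ordering.
SPT order: [5, 10, 13]
Completion times:
  Job 1: p=5, C=5
  Job 2: p=10, C=15
  Job 3: p=13, C=28
Total completion time = 5 + 15 + 28 = 48

48


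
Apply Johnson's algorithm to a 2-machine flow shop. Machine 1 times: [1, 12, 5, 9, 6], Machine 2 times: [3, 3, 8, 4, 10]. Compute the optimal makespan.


Apply Johnson's rule:
  Group 1 (a <= b): [(1, 1, 3), (3, 5, 8), (5, 6, 10)]
  Group 2 (a > b): [(4, 9, 4), (2, 12, 3)]
Optimal job order: [1, 3, 5, 4, 2]
Schedule:
  Job 1: M1 done at 1, M2 done at 4
  Job 3: M1 done at 6, M2 done at 14
  Job 5: M1 done at 12, M2 done at 24
  Job 4: M1 done at 21, M2 done at 28
  Job 2: M1 done at 33, M2 done at 36
Makespan = 36

36


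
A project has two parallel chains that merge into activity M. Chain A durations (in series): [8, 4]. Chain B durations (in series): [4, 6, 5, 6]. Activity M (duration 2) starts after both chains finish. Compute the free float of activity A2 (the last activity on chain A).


ES(A2) = sum of predecessors on chain A = 8
EF(A2) = ES + duration = 8 + 4 = 12
Successor of A2 is M. ES(M) = max(sum(A), sum(B)) = max(12, 21) = 21
Free float = ES(successor) - EF(current) = 21 - 12 = 9

9


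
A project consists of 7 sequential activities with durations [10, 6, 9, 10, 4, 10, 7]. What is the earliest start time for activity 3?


Activity 3 starts after activities 1 through 2 complete.
Predecessor durations: [10, 6]
ES = 10 + 6 = 16

16


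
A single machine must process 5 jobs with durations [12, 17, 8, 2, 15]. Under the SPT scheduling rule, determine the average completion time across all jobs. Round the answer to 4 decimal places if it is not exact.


Sort jobs by processing time (SPT order): [2, 8, 12, 15, 17]
Compute completion times sequentially:
  Job 1: processing = 2, completes at 2
  Job 2: processing = 8, completes at 10
  Job 3: processing = 12, completes at 22
  Job 4: processing = 15, completes at 37
  Job 5: processing = 17, completes at 54
Sum of completion times = 125
Average completion time = 125/5 = 25.0

25.0


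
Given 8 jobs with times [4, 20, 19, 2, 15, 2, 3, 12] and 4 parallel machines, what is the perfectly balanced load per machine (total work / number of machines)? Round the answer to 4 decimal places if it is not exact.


Total processing time = 4 + 20 + 19 + 2 + 15 + 2 + 3 + 12 = 77
Number of machines = 4
Ideal balanced load = 77 / 4 = 19.25

19.25


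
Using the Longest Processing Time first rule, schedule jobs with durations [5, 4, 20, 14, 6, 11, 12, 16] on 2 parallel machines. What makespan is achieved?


Sort jobs in decreasing order (LPT): [20, 16, 14, 12, 11, 6, 5, 4]
Assign each job to the least loaded machine:
  Machine 1: jobs [20, 12, 6, 5], load = 43
  Machine 2: jobs [16, 14, 11, 4], load = 45
Makespan = max load = 45

45


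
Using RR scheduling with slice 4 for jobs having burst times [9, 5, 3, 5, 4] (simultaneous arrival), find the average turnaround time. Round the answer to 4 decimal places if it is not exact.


Time quantum = 4
Execution trace:
  J1 runs 4 units, time = 4
  J2 runs 4 units, time = 8
  J3 runs 3 units, time = 11
  J4 runs 4 units, time = 15
  J5 runs 4 units, time = 19
  J1 runs 4 units, time = 23
  J2 runs 1 units, time = 24
  J4 runs 1 units, time = 25
  J1 runs 1 units, time = 26
Finish times: [26, 24, 11, 25, 19]
Average turnaround = 105/5 = 21.0

21.0


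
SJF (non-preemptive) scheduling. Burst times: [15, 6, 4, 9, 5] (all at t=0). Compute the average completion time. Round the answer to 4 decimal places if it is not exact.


SJF order (ascending): [4, 5, 6, 9, 15]
Completion times:
  Job 1: burst=4, C=4
  Job 2: burst=5, C=9
  Job 3: burst=6, C=15
  Job 4: burst=9, C=24
  Job 5: burst=15, C=39
Average completion = 91/5 = 18.2

18.2


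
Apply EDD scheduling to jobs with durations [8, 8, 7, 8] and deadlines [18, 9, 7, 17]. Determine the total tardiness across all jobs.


Sort by due date (EDD order): [(7, 7), (8, 9), (8, 17), (8, 18)]
Compute completion times and tardiness:
  Job 1: p=7, d=7, C=7, tardiness=max(0,7-7)=0
  Job 2: p=8, d=9, C=15, tardiness=max(0,15-9)=6
  Job 3: p=8, d=17, C=23, tardiness=max(0,23-17)=6
  Job 4: p=8, d=18, C=31, tardiness=max(0,31-18)=13
Total tardiness = 25

25


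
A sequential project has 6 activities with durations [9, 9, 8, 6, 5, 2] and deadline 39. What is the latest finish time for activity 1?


LF(activity 1) = deadline - sum of successor durations
Successors: activities 2 through 6 with durations [9, 8, 6, 5, 2]
Sum of successor durations = 30
LF = 39 - 30 = 9

9


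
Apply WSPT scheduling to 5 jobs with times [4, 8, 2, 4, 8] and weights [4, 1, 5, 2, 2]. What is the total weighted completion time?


Compute p/w ratios and sort ascending (WSPT): [(2, 5), (4, 4), (4, 2), (8, 2), (8, 1)]
Compute weighted completion times:
  Job (p=2,w=5): C=2, w*C=5*2=10
  Job (p=4,w=4): C=6, w*C=4*6=24
  Job (p=4,w=2): C=10, w*C=2*10=20
  Job (p=8,w=2): C=18, w*C=2*18=36
  Job (p=8,w=1): C=26, w*C=1*26=26
Total weighted completion time = 116

116
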